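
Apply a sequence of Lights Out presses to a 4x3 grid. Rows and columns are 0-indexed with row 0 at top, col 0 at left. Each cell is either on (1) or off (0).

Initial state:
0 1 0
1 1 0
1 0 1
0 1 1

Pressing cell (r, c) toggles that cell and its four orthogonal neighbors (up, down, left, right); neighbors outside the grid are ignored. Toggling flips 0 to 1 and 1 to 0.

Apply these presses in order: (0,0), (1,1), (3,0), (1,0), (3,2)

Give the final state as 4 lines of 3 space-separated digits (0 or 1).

After press 1 at (0,0):
1 0 0
0 1 0
1 0 1
0 1 1

After press 2 at (1,1):
1 1 0
1 0 1
1 1 1
0 1 1

After press 3 at (3,0):
1 1 0
1 0 1
0 1 1
1 0 1

After press 4 at (1,0):
0 1 0
0 1 1
1 1 1
1 0 1

After press 5 at (3,2):
0 1 0
0 1 1
1 1 0
1 1 0

Answer: 0 1 0
0 1 1
1 1 0
1 1 0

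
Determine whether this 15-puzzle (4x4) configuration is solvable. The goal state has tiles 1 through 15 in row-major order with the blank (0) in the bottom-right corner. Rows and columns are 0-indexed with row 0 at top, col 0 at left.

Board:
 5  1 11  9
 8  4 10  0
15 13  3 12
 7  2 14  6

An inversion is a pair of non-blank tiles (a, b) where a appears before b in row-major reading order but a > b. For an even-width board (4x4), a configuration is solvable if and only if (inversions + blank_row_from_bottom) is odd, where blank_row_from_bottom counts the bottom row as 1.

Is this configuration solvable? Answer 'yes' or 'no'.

Answer: yes

Derivation:
Inversions: 48
Blank is in row 1 (0-indexed from top), which is row 3 counting from the bottom (bottom = 1).
48 + 3 = 51, which is odd, so the puzzle is solvable.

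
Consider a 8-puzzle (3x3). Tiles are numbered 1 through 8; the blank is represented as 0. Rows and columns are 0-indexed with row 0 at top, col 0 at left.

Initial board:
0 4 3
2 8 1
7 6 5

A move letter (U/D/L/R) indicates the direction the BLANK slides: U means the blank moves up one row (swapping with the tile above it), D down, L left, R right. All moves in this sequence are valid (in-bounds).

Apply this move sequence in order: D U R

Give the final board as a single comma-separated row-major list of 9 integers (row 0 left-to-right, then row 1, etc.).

Answer: 4, 0, 3, 2, 8, 1, 7, 6, 5

Derivation:
After move 1 (D):
2 4 3
0 8 1
7 6 5

After move 2 (U):
0 4 3
2 8 1
7 6 5

After move 3 (R):
4 0 3
2 8 1
7 6 5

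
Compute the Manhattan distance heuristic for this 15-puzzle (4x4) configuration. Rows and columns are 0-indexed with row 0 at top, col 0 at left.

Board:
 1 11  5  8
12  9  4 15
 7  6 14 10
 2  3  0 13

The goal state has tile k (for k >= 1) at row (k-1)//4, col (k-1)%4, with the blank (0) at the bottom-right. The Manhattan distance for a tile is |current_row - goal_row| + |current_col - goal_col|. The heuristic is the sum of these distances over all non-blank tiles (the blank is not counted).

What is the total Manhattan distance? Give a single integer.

Tile 1: at (0,0), goal (0,0), distance |0-0|+|0-0| = 0
Tile 11: at (0,1), goal (2,2), distance |0-2|+|1-2| = 3
Tile 5: at (0,2), goal (1,0), distance |0-1|+|2-0| = 3
Tile 8: at (0,3), goal (1,3), distance |0-1|+|3-3| = 1
Tile 12: at (1,0), goal (2,3), distance |1-2|+|0-3| = 4
Tile 9: at (1,1), goal (2,0), distance |1-2|+|1-0| = 2
Tile 4: at (1,2), goal (0,3), distance |1-0|+|2-3| = 2
Tile 15: at (1,3), goal (3,2), distance |1-3|+|3-2| = 3
Tile 7: at (2,0), goal (1,2), distance |2-1|+|0-2| = 3
Tile 6: at (2,1), goal (1,1), distance |2-1|+|1-1| = 1
Tile 14: at (2,2), goal (3,1), distance |2-3|+|2-1| = 2
Tile 10: at (2,3), goal (2,1), distance |2-2|+|3-1| = 2
Tile 2: at (3,0), goal (0,1), distance |3-0|+|0-1| = 4
Tile 3: at (3,1), goal (0,2), distance |3-0|+|1-2| = 4
Tile 13: at (3,3), goal (3,0), distance |3-3|+|3-0| = 3
Sum: 0 + 3 + 3 + 1 + 4 + 2 + 2 + 3 + 3 + 1 + 2 + 2 + 4 + 4 + 3 = 37

Answer: 37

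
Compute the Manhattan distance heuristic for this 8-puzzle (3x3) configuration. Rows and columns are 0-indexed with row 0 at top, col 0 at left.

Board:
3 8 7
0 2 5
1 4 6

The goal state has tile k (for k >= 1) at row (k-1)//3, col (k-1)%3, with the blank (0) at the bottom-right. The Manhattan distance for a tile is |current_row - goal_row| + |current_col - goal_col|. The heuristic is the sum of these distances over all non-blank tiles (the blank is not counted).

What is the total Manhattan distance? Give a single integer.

Answer: 15

Derivation:
Tile 3: (0,0)->(0,2) = 2
Tile 8: (0,1)->(2,1) = 2
Tile 7: (0,2)->(2,0) = 4
Tile 2: (1,1)->(0,1) = 1
Tile 5: (1,2)->(1,1) = 1
Tile 1: (2,0)->(0,0) = 2
Tile 4: (2,1)->(1,0) = 2
Tile 6: (2,2)->(1,2) = 1
Sum: 2 + 2 + 4 + 1 + 1 + 2 + 2 + 1 = 15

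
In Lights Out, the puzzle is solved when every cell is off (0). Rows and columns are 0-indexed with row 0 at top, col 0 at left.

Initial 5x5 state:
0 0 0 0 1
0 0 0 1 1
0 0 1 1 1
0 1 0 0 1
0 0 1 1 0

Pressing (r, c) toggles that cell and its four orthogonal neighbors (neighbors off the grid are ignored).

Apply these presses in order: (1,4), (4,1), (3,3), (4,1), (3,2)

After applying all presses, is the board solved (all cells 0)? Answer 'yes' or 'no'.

Answer: yes

Derivation:
After press 1 at (1,4):
0 0 0 0 0
0 0 0 0 0
0 0 1 1 0
0 1 0 0 1
0 0 1 1 0

After press 2 at (4,1):
0 0 0 0 0
0 0 0 0 0
0 0 1 1 0
0 0 0 0 1
1 1 0 1 0

After press 3 at (3,3):
0 0 0 0 0
0 0 0 0 0
0 0 1 0 0
0 0 1 1 0
1 1 0 0 0

After press 4 at (4,1):
0 0 0 0 0
0 0 0 0 0
0 0 1 0 0
0 1 1 1 0
0 0 1 0 0

After press 5 at (3,2):
0 0 0 0 0
0 0 0 0 0
0 0 0 0 0
0 0 0 0 0
0 0 0 0 0

Lights still on: 0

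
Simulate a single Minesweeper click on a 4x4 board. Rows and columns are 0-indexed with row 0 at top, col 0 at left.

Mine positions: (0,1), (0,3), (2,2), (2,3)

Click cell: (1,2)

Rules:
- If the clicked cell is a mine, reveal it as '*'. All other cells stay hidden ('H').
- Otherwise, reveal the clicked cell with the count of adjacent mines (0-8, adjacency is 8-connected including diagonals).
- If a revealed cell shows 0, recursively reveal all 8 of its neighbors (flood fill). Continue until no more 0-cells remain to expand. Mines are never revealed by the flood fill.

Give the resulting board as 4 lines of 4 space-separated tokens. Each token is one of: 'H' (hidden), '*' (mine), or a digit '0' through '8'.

H H H H
H H 4 H
H H H H
H H H H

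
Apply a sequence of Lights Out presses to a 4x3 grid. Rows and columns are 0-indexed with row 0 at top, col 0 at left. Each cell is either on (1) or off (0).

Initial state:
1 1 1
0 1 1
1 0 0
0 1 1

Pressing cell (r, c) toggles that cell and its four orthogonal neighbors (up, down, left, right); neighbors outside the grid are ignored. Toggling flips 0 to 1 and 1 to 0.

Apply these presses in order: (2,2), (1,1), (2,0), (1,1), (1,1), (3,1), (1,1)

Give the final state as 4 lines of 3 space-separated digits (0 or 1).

Answer: 1 1 1
1 1 0
0 1 1
0 0 1

Derivation:
After press 1 at (2,2):
1 1 1
0 1 0
1 1 1
0 1 0

After press 2 at (1,1):
1 0 1
1 0 1
1 0 1
0 1 0

After press 3 at (2,0):
1 0 1
0 0 1
0 1 1
1 1 0

After press 4 at (1,1):
1 1 1
1 1 0
0 0 1
1 1 0

After press 5 at (1,1):
1 0 1
0 0 1
0 1 1
1 1 0

After press 6 at (3,1):
1 0 1
0 0 1
0 0 1
0 0 1

After press 7 at (1,1):
1 1 1
1 1 0
0 1 1
0 0 1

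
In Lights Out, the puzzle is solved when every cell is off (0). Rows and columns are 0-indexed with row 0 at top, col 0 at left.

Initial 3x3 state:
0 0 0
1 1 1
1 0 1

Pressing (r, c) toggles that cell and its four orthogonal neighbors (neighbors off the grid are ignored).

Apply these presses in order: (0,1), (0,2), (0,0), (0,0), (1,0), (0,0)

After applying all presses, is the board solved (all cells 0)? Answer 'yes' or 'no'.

After press 1 at (0,1):
1 1 1
1 0 1
1 0 1

After press 2 at (0,2):
1 0 0
1 0 0
1 0 1

After press 3 at (0,0):
0 1 0
0 0 0
1 0 1

After press 4 at (0,0):
1 0 0
1 0 0
1 0 1

After press 5 at (1,0):
0 0 0
0 1 0
0 0 1

After press 6 at (0,0):
1 1 0
1 1 0
0 0 1

Lights still on: 5

Answer: no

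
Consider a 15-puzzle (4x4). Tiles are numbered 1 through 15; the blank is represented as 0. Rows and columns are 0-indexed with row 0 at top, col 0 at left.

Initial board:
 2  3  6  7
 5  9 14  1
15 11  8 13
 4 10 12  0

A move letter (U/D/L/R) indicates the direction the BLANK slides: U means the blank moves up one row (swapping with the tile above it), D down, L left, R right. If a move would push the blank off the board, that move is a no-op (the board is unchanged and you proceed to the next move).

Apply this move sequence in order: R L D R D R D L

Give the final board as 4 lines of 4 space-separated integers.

Answer:  2  3  6  7
 5  9 14  1
15 11  8 13
 4 10  0 12

Derivation:
After move 1 (R):
 2  3  6  7
 5  9 14  1
15 11  8 13
 4 10 12  0

After move 2 (L):
 2  3  6  7
 5  9 14  1
15 11  8 13
 4 10  0 12

After move 3 (D):
 2  3  6  7
 5  9 14  1
15 11  8 13
 4 10  0 12

After move 4 (R):
 2  3  6  7
 5  9 14  1
15 11  8 13
 4 10 12  0

After move 5 (D):
 2  3  6  7
 5  9 14  1
15 11  8 13
 4 10 12  0

After move 6 (R):
 2  3  6  7
 5  9 14  1
15 11  8 13
 4 10 12  0

After move 7 (D):
 2  3  6  7
 5  9 14  1
15 11  8 13
 4 10 12  0

After move 8 (L):
 2  3  6  7
 5  9 14  1
15 11  8 13
 4 10  0 12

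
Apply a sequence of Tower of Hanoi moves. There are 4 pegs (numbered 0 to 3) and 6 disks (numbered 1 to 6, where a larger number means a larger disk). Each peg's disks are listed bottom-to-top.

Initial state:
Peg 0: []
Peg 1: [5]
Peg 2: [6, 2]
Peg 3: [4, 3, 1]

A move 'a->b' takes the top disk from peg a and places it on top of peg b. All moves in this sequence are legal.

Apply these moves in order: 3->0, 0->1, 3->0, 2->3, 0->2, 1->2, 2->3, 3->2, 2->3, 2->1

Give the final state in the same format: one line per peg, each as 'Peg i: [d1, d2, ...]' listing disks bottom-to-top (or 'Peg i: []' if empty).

After move 1 (3->0):
Peg 0: [1]
Peg 1: [5]
Peg 2: [6, 2]
Peg 3: [4, 3]

After move 2 (0->1):
Peg 0: []
Peg 1: [5, 1]
Peg 2: [6, 2]
Peg 3: [4, 3]

After move 3 (3->0):
Peg 0: [3]
Peg 1: [5, 1]
Peg 2: [6, 2]
Peg 3: [4]

After move 4 (2->3):
Peg 0: [3]
Peg 1: [5, 1]
Peg 2: [6]
Peg 3: [4, 2]

After move 5 (0->2):
Peg 0: []
Peg 1: [5, 1]
Peg 2: [6, 3]
Peg 3: [4, 2]

After move 6 (1->2):
Peg 0: []
Peg 1: [5]
Peg 2: [6, 3, 1]
Peg 3: [4, 2]

After move 7 (2->3):
Peg 0: []
Peg 1: [5]
Peg 2: [6, 3]
Peg 3: [4, 2, 1]

After move 8 (3->2):
Peg 0: []
Peg 1: [5]
Peg 2: [6, 3, 1]
Peg 3: [4, 2]

After move 9 (2->3):
Peg 0: []
Peg 1: [5]
Peg 2: [6, 3]
Peg 3: [4, 2, 1]

After move 10 (2->1):
Peg 0: []
Peg 1: [5, 3]
Peg 2: [6]
Peg 3: [4, 2, 1]

Answer: Peg 0: []
Peg 1: [5, 3]
Peg 2: [6]
Peg 3: [4, 2, 1]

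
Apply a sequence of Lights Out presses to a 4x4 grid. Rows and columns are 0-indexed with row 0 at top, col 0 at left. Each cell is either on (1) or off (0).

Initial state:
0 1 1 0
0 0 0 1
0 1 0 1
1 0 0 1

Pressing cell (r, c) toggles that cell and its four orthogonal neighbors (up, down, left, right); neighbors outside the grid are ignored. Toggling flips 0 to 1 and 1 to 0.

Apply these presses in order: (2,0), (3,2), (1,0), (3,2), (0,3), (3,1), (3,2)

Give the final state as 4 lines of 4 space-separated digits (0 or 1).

Answer: 1 1 0 1
0 1 0 0
0 1 1 1
1 0 0 0

Derivation:
After press 1 at (2,0):
0 1 1 0
1 0 0 1
1 0 0 1
0 0 0 1

After press 2 at (3,2):
0 1 1 0
1 0 0 1
1 0 1 1
0 1 1 0

After press 3 at (1,0):
1 1 1 0
0 1 0 1
0 0 1 1
0 1 1 0

After press 4 at (3,2):
1 1 1 0
0 1 0 1
0 0 0 1
0 0 0 1

After press 5 at (0,3):
1 1 0 1
0 1 0 0
0 0 0 1
0 0 0 1

After press 6 at (3,1):
1 1 0 1
0 1 0 0
0 1 0 1
1 1 1 1

After press 7 at (3,2):
1 1 0 1
0 1 0 0
0 1 1 1
1 0 0 0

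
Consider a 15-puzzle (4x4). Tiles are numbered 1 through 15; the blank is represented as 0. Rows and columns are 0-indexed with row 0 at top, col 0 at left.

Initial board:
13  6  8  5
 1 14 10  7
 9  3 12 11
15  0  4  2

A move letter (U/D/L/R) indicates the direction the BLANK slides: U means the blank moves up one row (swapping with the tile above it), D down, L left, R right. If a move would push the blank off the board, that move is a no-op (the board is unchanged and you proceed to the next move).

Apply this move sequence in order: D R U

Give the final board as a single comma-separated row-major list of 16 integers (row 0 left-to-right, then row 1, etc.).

After move 1 (D):
13  6  8  5
 1 14 10  7
 9  3 12 11
15  0  4  2

After move 2 (R):
13  6  8  5
 1 14 10  7
 9  3 12 11
15  4  0  2

After move 3 (U):
13  6  8  5
 1 14 10  7
 9  3  0 11
15  4 12  2

Answer: 13, 6, 8, 5, 1, 14, 10, 7, 9, 3, 0, 11, 15, 4, 12, 2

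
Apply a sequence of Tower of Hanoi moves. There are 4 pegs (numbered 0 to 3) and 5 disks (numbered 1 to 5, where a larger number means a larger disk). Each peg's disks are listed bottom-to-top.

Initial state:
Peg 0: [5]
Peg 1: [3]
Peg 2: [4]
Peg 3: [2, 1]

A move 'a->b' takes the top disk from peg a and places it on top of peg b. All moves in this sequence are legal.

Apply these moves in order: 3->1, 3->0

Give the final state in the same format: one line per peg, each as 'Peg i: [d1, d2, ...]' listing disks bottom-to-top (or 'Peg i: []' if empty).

After move 1 (3->1):
Peg 0: [5]
Peg 1: [3, 1]
Peg 2: [4]
Peg 3: [2]

After move 2 (3->0):
Peg 0: [5, 2]
Peg 1: [3, 1]
Peg 2: [4]
Peg 3: []

Answer: Peg 0: [5, 2]
Peg 1: [3, 1]
Peg 2: [4]
Peg 3: []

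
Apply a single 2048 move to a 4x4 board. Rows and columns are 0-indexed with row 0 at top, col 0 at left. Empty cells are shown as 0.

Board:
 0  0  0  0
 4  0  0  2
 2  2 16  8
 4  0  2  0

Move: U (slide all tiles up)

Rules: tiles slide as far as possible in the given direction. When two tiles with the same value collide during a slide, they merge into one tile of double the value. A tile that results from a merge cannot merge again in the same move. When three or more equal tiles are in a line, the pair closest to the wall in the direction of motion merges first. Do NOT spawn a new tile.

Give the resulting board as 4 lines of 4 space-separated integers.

Answer:  4  2 16  2
 2  0  2  8
 4  0  0  0
 0  0  0  0

Derivation:
Slide up:
col 0: [0, 4, 2, 4] -> [4, 2, 4, 0]
col 1: [0, 0, 2, 0] -> [2, 0, 0, 0]
col 2: [0, 0, 16, 2] -> [16, 2, 0, 0]
col 3: [0, 2, 8, 0] -> [2, 8, 0, 0]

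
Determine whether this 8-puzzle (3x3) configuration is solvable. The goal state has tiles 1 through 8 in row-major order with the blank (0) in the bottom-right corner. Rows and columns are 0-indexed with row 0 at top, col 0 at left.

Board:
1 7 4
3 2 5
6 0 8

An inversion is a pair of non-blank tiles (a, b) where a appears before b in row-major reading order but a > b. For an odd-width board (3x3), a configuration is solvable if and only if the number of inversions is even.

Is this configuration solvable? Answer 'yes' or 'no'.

Answer: yes

Derivation:
Inversions (pairs i<j in row-major order where tile[i] > tile[j] > 0): 8
8 is even, so the puzzle is solvable.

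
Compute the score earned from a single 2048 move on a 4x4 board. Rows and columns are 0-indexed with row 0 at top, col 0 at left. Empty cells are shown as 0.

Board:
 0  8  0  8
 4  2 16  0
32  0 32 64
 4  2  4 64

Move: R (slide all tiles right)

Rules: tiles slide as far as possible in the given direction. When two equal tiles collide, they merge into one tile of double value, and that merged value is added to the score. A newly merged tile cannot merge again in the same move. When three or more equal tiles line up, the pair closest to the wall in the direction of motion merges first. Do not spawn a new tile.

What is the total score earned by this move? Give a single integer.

Slide right:
row 0: [0, 8, 0, 8] -> [0, 0, 0, 16]  score +16 (running 16)
row 1: [4, 2, 16, 0] -> [0, 4, 2, 16]  score +0 (running 16)
row 2: [32, 0, 32, 64] -> [0, 0, 64, 64]  score +64 (running 80)
row 3: [4, 2, 4, 64] -> [4, 2, 4, 64]  score +0 (running 80)
Board after move:
 0  0  0 16
 0  4  2 16
 0  0 64 64
 4  2  4 64

Answer: 80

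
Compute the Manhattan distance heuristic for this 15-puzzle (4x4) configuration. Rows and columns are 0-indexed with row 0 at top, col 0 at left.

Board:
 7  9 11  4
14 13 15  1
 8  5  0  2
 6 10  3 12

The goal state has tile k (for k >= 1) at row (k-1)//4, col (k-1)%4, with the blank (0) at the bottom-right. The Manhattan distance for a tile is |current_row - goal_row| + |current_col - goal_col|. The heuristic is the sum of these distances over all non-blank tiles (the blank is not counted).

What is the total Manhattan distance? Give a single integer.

Answer: 38

Derivation:
Tile 7: (0,0)->(1,2) = 3
Tile 9: (0,1)->(2,0) = 3
Tile 11: (0,2)->(2,2) = 2
Tile 4: (0,3)->(0,3) = 0
Tile 14: (1,0)->(3,1) = 3
Tile 13: (1,1)->(3,0) = 3
Tile 15: (1,2)->(3,2) = 2
Tile 1: (1,3)->(0,0) = 4
Tile 8: (2,0)->(1,3) = 4
Tile 5: (2,1)->(1,0) = 2
Tile 2: (2,3)->(0,1) = 4
Tile 6: (3,0)->(1,1) = 3
Tile 10: (3,1)->(2,1) = 1
Tile 3: (3,2)->(0,2) = 3
Tile 12: (3,3)->(2,3) = 1
Sum: 3 + 3 + 2 + 0 + 3 + 3 + 2 + 4 + 4 + 2 + 4 + 3 + 1 + 3 + 1 = 38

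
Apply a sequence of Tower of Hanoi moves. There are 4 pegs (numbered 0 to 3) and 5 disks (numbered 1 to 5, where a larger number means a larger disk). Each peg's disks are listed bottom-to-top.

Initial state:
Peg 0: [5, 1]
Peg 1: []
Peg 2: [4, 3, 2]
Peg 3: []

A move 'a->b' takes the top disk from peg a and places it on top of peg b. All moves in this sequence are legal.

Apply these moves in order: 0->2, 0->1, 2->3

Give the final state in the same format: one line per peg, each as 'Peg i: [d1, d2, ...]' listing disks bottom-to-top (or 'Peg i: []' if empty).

After move 1 (0->2):
Peg 0: [5]
Peg 1: []
Peg 2: [4, 3, 2, 1]
Peg 3: []

After move 2 (0->1):
Peg 0: []
Peg 1: [5]
Peg 2: [4, 3, 2, 1]
Peg 3: []

After move 3 (2->3):
Peg 0: []
Peg 1: [5]
Peg 2: [4, 3, 2]
Peg 3: [1]

Answer: Peg 0: []
Peg 1: [5]
Peg 2: [4, 3, 2]
Peg 3: [1]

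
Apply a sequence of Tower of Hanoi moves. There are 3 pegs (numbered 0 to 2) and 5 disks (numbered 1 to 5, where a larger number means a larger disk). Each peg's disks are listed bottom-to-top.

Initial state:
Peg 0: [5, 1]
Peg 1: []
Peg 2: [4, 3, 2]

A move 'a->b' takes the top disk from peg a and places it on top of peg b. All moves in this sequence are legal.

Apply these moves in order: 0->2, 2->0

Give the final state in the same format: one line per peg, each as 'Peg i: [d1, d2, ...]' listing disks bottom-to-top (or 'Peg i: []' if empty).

Answer: Peg 0: [5, 1]
Peg 1: []
Peg 2: [4, 3, 2]

Derivation:
After move 1 (0->2):
Peg 0: [5]
Peg 1: []
Peg 2: [4, 3, 2, 1]

After move 2 (2->0):
Peg 0: [5, 1]
Peg 1: []
Peg 2: [4, 3, 2]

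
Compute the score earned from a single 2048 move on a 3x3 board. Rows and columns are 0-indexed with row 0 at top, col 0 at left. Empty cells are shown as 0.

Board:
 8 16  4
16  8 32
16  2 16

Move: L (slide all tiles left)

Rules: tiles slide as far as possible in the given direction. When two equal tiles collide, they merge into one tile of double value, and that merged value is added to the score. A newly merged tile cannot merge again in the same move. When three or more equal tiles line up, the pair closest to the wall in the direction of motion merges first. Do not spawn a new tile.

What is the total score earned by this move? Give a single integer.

Slide left:
row 0: [8, 16, 4] -> [8, 16, 4]  score +0 (running 0)
row 1: [16, 8, 32] -> [16, 8, 32]  score +0 (running 0)
row 2: [16, 2, 16] -> [16, 2, 16]  score +0 (running 0)
Board after move:
 8 16  4
16  8 32
16  2 16

Answer: 0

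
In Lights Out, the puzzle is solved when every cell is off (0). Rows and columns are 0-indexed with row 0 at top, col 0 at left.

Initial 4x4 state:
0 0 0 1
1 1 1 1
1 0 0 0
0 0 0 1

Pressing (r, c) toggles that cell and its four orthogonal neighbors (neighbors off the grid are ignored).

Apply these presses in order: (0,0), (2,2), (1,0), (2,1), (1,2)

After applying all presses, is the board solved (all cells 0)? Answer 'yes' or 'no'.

After press 1 at (0,0):
1 1 0 1
0 1 1 1
1 0 0 0
0 0 0 1

After press 2 at (2,2):
1 1 0 1
0 1 0 1
1 1 1 1
0 0 1 1

After press 3 at (1,0):
0 1 0 1
1 0 0 1
0 1 1 1
0 0 1 1

After press 4 at (2,1):
0 1 0 1
1 1 0 1
1 0 0 1
0 1 1 1

After press 5 at (1,2):
0 1 1 1
1 0 1 0
1 0 1 1
0 1 1 1

Lights still on: 11

Answer: no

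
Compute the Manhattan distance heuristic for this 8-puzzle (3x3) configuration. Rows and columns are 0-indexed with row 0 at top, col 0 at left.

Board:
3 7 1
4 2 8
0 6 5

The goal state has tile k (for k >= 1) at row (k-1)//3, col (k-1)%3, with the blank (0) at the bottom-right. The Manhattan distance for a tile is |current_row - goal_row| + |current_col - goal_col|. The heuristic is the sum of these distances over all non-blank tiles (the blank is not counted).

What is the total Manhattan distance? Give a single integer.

Tile 3: (0,0)->(0,2) = 2
Tile 7: (0,1)->(2,0) = 3
Tile 1: (0,2)->(0,0) = 2
Tile 4: (1,0)->(1,0) = 0
Tile 2: (1,1)->(0,1) = 1
Tile 8: (1,2)->(2,1) = 2
Tile 6: (2,1)->(1,2) = 2
Tile 5: (2,2)->(1,1) = 2
Sum: 2 + 3 + 2 + 0 + 1 + 2 + 2 + 2 = 14

Answer: 14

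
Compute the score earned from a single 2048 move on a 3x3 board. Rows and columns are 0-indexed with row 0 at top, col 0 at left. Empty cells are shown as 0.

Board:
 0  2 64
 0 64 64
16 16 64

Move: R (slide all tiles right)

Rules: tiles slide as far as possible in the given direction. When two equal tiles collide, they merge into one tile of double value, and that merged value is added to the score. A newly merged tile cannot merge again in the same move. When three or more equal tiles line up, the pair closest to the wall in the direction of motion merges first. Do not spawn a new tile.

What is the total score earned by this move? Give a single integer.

Answer: 160

Derivation:
Slide right:
row 0: [0, 2, 64] -> [0, 2, 64]  score +0 (running 0)
row 1: [0, 64, 64] -> [0, 0, 128]  score +128 (running 128)
row 2: [16, 16, 64] -> [0, 32, 64]  score +32 (running 160)
Board after move:
  0   2  64
  0   0 128
  0  32  64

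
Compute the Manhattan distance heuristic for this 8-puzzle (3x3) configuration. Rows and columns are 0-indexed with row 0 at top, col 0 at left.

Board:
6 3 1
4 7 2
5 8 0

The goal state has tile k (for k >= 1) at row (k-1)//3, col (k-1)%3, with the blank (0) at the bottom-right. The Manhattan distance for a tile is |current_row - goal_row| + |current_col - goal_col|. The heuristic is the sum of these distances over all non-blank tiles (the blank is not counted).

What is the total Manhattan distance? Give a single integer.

Answer: 12

Derivation:
Tile 6: (0,0)->(1,2) = 3
Tile 3: (0,1)->(0,2) = 1
Tile 1: (0,2)->(0,0) = 2
Tile 4: (1,0)->(1,0) = 0
Tile 7: (1,1)->(2,0) = 2
Tile 2: (1,2)->(0,1) = 2
Tile 5: (2,0)->(1,1) = 2
Tile 8: (2,1)->(2,1) = 0
Sum: 3 + 1 + 2 + 0 + 2 + 2 + 2 + 0 = 12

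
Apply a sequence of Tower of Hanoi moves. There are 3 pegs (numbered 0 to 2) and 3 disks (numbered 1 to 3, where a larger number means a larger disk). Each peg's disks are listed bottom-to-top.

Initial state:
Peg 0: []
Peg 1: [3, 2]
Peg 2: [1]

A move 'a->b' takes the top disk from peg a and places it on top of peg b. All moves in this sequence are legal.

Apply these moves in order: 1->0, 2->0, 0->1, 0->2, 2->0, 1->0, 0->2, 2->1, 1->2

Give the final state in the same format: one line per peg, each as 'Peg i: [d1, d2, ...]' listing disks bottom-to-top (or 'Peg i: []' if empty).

After move 1 (1->0):
Peg 0: [2]
Peg 1: [3]
Peg 2: [1]

After move 2 (2->0):
Peg 0: [2, 1]
Peg 1: [3]
Peg 2: []

After move 3 (0->1):
Peg 0: [2]
Peg 1: [3, 1]
Peg 2: []

After move 4 (0->2):
Peg 0: []
Peg 1: [3, 1]
Peg 2: [2]

After move 5 (2->0):
Peg 0: [2]
Peg 1: [3, 1]
Peg 2: []

After move 6 (1->0):
Peg 0: [2, 1]
Peg 1: [3]
Peg 2: []

After move 7 (0->2):
Peg 0: [2]
Peg 1: [3]
Peg 2: [1]

After move 8 (2->1):
Peg 0: [2]
Peg 1: [3, 1]
Peg 2: []

After move 9 (1->2):
Peg 0: [2]
Peg 1: [3]
Peg 2: [1]

Answer: Peg 0: [2]
Peg 1: [3]
Peg 2: [1]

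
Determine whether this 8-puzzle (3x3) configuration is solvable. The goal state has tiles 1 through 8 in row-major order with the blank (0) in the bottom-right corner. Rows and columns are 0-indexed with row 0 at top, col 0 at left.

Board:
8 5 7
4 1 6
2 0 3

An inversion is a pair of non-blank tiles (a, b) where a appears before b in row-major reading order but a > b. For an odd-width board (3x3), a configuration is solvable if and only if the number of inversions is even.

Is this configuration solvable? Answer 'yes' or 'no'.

Answer: no

Derivation:
Inversions (pairs i<j in row-major order where tile[i] > tile[j] > 0): 21
21 is odd, so the puzzle is not solvable.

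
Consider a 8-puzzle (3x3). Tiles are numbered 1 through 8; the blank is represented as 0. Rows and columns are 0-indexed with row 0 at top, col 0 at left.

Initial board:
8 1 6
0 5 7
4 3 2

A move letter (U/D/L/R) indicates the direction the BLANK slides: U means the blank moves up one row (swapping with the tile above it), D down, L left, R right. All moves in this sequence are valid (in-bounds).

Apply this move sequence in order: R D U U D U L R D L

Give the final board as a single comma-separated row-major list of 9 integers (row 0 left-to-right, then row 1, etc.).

Answer: 8, 1, 6, 0, 5, 7, 4, 3, 2

Derivation:
After move 1 (R):
8 1 6
5 0 7
4 3 2

After move 2 (D):
8 1 6
5 3 7
4 0 2

After move 3 (U):
8 1 6
5 0 7
4 3 2

After move 4 (U):
8 0 6
5 1 7
4 3 2

After move 5 (D):
8 1 6
5 0 7
4 3 2

After move 6 (U):
8 0 6
5 1 7
4 3 2

After move 7 (L):
0 8 6
5 1 7
4 3 2

After move 8 (R):
8 0 6
5 1 7
4 3 2

After move 9 (D):
8 1 6
5 0 7
4 3 2

After move 10 (L):
8 1 6
0 5 7
4 3 2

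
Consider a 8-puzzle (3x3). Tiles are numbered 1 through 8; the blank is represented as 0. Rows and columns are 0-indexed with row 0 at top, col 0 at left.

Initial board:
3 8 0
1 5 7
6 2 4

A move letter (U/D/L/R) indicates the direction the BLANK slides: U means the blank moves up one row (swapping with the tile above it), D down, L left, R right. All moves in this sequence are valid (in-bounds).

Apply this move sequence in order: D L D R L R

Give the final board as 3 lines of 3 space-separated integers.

After move 1 (D):
3 8 7
1 5 0
6 2 4

After move 2 (L):
3 8 7
1 0 5
6 2 4

After move 3 (D):
3 8 7
1 2 5
6 0 4

After move 4 (R):
3 8 7
1 2 5
6 4 0

After move 5 (L):
3 8 7
1 2 5
6 0 4

After move 6 (R):
3 8 7
1 2 5
6 4 0

Answer: 3 8 7
1 2 5
6 4 0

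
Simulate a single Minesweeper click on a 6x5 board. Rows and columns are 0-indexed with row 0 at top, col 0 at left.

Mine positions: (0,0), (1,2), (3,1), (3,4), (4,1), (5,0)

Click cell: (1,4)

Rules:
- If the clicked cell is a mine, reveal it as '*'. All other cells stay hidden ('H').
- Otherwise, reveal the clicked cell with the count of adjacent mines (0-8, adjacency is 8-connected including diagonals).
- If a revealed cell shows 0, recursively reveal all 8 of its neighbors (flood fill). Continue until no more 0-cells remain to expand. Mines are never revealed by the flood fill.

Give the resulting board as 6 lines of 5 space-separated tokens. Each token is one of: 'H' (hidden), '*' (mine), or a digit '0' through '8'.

H H H 1 0
H H H 1 0
H H H 2 1
H H H H H
H H H H H
H H H H H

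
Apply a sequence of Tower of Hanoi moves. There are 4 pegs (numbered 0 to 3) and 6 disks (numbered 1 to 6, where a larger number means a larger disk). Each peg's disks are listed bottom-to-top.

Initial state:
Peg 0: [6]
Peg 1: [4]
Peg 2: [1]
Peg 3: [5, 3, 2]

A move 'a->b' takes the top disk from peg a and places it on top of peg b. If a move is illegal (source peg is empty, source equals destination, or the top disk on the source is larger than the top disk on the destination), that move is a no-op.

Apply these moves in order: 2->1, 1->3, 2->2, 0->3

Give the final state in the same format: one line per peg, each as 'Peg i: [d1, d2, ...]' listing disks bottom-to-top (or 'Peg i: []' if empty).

After move 1 (2->1):
Peg 0: [6]
Peg 1: [4, 1]
Peg 2: []
Peg 3: [5, 3, 2]

After move 2 (1->3):
Peg 0: [6]
Peg 1: [4]
Peg 2: []
Peg 3: [5, 3, 2, 1]

After move 3 (2->2):
Peg 0: [6]
Peg 1: [4]
Peg 2: []
Peg 3: [5, 3, 2, 1]

After move 4 (0->3):
Peg 0: [6]
Peg 1: [4]
Peg 2: []
Peg 3: [5, 3, 2, 1]

Answer: Peg 0: [6]
Peg 1: [4]
Peg 2: []
Peg 3: [5, 3, 2, 1]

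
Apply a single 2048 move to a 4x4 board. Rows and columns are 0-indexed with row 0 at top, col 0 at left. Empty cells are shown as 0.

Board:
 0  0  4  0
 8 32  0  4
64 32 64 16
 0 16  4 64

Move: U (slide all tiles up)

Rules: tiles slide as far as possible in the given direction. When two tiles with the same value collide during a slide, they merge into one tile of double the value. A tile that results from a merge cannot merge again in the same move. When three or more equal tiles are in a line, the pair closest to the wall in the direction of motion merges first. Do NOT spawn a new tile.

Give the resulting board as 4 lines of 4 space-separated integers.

Answer:  8 64  4  4
64 16 64 16
 0  0  4 64
 0  0  0  0

Derivation:
Slide up:
col 0: [0, 8, 64, 0] -> [8, 64, 0, 0]
col 1: [0, 32, 32, 16] -> [64, 16, 0, 0]
col 2: [4, 0, 64, 4] -> [4, 64, 4, 0]
col 3: [0, 4, 16, 64] -> [4, 16, 64, 0]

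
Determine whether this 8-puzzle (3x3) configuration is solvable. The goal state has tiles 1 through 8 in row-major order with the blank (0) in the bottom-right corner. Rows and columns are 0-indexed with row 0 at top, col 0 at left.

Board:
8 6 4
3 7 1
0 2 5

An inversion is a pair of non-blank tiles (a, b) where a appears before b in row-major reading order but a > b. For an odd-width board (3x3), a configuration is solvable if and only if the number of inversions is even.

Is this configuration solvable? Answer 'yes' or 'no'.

Inversions (pairs i<j in row-major order where tile[i] > tile[j] > 0): 20
20 is even, so the puzzle is solvable.

Answer: yes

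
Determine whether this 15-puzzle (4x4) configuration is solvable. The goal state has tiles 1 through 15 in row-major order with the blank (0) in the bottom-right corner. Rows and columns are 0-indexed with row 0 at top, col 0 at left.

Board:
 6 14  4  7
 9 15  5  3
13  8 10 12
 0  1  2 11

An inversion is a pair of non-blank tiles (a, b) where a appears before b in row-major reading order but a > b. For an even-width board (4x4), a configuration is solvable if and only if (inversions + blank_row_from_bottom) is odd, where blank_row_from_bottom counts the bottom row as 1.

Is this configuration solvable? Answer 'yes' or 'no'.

Answer: yes

Derivation:
Inversions: 56
Blank is in row 3 (0-indexed from top), which is row 1 counting from the bottom (bottom = 1).
56 + 1 = 57, which is odd, so the puzzle is solvable.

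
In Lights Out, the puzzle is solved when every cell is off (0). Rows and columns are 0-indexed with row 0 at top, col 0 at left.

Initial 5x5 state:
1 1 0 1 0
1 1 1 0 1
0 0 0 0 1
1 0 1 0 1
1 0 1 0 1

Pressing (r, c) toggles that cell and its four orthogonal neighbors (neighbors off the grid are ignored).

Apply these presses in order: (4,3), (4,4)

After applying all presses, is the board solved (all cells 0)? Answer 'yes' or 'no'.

Answer: no

Derivation:
After press 1 at (4,3):
1 1 0 1 0
1 1 1 0 1
0 0 0 0 1
1 0 1 1 1
1 0 0 1 0

After press 2 at (4,4):
1 1 0 1 0
1 1 1 0 1
0 0 0 0 1
1 0 1 1 0
1 0 0 0 1

Lights still on: 13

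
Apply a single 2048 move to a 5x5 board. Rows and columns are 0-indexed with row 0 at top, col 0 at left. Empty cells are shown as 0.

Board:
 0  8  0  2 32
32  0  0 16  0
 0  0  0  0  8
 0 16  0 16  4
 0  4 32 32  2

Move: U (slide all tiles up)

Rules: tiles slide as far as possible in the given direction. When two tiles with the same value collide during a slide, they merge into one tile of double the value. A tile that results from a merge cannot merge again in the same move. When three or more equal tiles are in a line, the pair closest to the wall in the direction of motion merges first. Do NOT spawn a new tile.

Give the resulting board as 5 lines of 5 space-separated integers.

Answer: 32  8 32  2 32
 0 16  0 32  8
 0  4  0 32  4
 0  0  0  0  2
 0  0  0  0  0

Derivation:
Slide up:
col 0: [0, 32, 0, 0, 0] -> [32, 0, 0, 0, 0]
col 1: [8, 0, 0, 16, 4] -> [8, 16, 4, 0, 0]
col 2: [0, 0, 0, 0, 32] -> [32, 0, 0, 0, 0]
col 3: [2, 16, 0, 16, 32] -> [2, 32, 32, 0, 0]
col 4: [32, 0, 8, 4, 2] -> [32, 8, 4, 2, 0]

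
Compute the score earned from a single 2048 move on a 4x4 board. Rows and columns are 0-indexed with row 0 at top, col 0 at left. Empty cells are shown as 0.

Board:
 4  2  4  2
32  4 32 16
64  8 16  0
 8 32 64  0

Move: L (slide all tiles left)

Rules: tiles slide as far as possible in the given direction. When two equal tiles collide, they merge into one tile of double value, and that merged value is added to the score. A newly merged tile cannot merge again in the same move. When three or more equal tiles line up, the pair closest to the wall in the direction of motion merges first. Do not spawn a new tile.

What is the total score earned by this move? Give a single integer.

Slide left:
row 0: [4, 2, 4, 2] -> [4, 2, 4, 2]  score +0 (running 0)
row 1: [32, 4, 32, 16] -> [32, 4, 32, 16]  score +0 (running 0)
row 2: [64, 8, 16, 0] -> [64, 8, 16, 0]  score +0 (running 0)
row 3: [8, 32, 64, 0] -> [8, 32, 64, 0]  score +0 (running 0)
Board after move:
 4  2  4  2
32  4 32 16
64  8 16  0
 8 32 64  0

Answer: 0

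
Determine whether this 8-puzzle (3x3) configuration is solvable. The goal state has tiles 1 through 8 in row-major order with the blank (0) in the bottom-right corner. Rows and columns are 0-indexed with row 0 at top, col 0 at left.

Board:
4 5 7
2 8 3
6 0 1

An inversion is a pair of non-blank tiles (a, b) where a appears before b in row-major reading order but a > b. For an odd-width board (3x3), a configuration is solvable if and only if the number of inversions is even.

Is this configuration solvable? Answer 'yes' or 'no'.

Answer: yes

Derivation:
Inversions (pairs i<j in row-major order where tile[i] > tile[j] > 0): 16
16 is even, so the puzzle is solvable.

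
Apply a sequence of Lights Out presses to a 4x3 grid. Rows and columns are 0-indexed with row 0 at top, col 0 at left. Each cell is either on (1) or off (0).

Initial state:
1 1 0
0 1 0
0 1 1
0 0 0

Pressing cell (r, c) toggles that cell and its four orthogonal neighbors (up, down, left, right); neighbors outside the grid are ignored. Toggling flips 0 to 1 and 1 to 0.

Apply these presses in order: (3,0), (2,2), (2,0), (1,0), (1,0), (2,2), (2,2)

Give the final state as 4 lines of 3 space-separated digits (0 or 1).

After press 1 at (3,0):
1 1 0
0 1 0
1 1 1
1 1 0

After press 2 at (2,2):
1 1 0
0 1 1
1 0 0
1 1 1

After press 3 at (2,0):
1 1 0
1 1 1
0 1 0
0 1 1

After press 4 at (1,0):
0 1 0
0 0 1
1 1 0
0 1 1

After press 5 at (1,0):
1 1 0
1 1 1
0 1 0
0 1 1

After press 6 at (2,2):
1 1 0
1 1 0
0 0 1
0 1 0

After press 7 at (2,2):
1 1 0
1 1 1
0 1 0
0 1 1

Answer: 1 1 0
1 1 1
0 1 0
0 1 1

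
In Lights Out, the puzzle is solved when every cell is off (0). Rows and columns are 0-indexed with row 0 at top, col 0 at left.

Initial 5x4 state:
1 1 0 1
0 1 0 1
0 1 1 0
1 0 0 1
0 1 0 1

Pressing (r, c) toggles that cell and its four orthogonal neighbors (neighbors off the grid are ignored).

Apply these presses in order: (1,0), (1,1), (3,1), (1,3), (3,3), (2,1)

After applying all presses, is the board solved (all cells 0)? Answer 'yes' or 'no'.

Answer: yes

Derivation:
After press 1 at (1,0):
0 1 0 1
1 0 0 1
1 1 1 0
1 0 0 1
0 1 0 1

After press 2 at (1,1):
0 0 0 1
0 1 1 1
1 0 1 0
1 0 0 1
0 1 0 1

After press 3 at (3,1):
0 0 0 1
0 1 1 1
1 1 1 0
0 1 1 1
0 0 0 1

After press 4 at (1,3):
0 0 0 0
0 1 0 0
1 1 1 1
0 1 1 1
0 0 0 1

After press 5 at (3,3):
0 0 0 0
0 1 0 0
1 1 1 0
0 1 0 0
0 0 0 0

After press 6 at (2,1):
0 0 0 0
0 0 0 0
0 0 0 0
0 0 0 0
0 0 0 0

Lights still on: 0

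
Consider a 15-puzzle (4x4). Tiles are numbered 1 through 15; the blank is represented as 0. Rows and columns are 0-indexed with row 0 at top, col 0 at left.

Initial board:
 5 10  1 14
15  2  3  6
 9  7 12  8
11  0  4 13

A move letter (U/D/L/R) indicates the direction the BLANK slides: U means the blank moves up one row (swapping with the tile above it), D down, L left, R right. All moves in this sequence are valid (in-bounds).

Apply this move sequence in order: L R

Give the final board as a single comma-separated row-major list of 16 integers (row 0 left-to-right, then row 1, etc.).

Answer: 5, 10, 1, 14, 15, 2, 3, 6, 9, 7, 12, 8, 11, 0, 4, 13

Derivation:
After move 1 (L):
 5 10  1 14
15  2  3  6
 9  7 12  8
 0 11  4 13

After move 2 (R):
 5 10  1 14
15  2  3  6
 9  7 12  8
11  0  4 13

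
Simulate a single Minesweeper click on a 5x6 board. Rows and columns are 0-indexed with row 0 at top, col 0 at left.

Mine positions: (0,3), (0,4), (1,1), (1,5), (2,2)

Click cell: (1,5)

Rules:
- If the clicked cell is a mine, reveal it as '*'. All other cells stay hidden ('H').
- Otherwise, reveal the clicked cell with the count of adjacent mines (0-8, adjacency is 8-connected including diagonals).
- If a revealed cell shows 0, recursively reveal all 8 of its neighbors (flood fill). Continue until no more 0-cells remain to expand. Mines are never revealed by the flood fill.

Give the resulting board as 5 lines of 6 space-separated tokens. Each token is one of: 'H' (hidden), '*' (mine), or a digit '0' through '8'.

H H H H H H
H H H H H *
H H H H H H
H H H H H H
H H H H H H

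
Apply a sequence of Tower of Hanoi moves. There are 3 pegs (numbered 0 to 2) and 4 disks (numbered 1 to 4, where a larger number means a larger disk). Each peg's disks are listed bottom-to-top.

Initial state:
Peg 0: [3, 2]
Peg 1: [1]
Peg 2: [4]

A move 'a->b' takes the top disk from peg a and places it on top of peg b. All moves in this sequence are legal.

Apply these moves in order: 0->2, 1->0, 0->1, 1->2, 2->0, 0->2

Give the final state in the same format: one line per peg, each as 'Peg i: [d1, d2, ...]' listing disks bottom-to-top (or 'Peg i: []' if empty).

Answer: Peg 0: [3]
Peg 1: []
Peg 2: [4, 2, 1]

Derivation:
After move 1 (0->2):
Peg 0: [3]
Peg 1: [1]
Peg 2: [4, 2]

After move 2 (1->0):
Peg 0: [3, 1]
Peg 1: []
Peg 2: [4, 2]

After move 3 (0->1):
Peg 0: [3]
Peg 1: [1]
Peg 2: [4, 2]

After move 4 (1->2):
Peg 0: [3]
Peg 1: []
Peg 2: [4, 2, 1]

After move 5 (2->0):
Peg 0: [3, 1]
Peg 1: []
Peg 2: [4, 2]

After move 6 (0->2):
Peg 0: [3]
Peg 1: []
Peg 2: [4, 2, 1]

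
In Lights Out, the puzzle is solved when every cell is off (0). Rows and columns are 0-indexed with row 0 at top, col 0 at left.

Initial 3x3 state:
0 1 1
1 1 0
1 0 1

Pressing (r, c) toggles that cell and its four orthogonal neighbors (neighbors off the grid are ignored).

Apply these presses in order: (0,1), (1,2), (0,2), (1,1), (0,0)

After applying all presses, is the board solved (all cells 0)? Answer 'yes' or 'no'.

After press 1 at (0,1):
1 0 0
1 0 0
1 0 1

After press 2 at (1,2):
1 0 1
1 1 1
1 0 0

After press 3 at (0,2):
1 1 0
1 1 0
1 0 0

After press 4 at (1,1):
1 0 0
0 0 1
1 1 0

After press 5 at (0,0):
0 1 0
1 0 1
1 1 0

Lights still on: 5

Answer: no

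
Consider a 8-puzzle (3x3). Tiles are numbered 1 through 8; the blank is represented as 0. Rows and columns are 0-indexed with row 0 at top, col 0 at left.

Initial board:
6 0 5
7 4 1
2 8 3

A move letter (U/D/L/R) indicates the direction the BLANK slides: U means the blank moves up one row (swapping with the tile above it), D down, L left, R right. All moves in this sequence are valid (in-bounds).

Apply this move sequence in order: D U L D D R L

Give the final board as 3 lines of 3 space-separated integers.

Answer: 7 6 5
2 4 1
0 8 3

Derivation:
After move 1 (D):
6 4 5
7 0 1
2 8 3

After move 2 (U):
6 0 5
7 4 1
2 8 3

After move 3 (L):
0 6 5
7 4 1
2 8 3

After move 4 (D):
7 6 5
0 4 1
2 8 3

After move 5 (D):
7 6 5
2 4 1
0 8 3

After move 6 (R):
7 6 5
2 4 1
8 0 3

After move 7 (L):
7 6 5
2 4 1
0 8 3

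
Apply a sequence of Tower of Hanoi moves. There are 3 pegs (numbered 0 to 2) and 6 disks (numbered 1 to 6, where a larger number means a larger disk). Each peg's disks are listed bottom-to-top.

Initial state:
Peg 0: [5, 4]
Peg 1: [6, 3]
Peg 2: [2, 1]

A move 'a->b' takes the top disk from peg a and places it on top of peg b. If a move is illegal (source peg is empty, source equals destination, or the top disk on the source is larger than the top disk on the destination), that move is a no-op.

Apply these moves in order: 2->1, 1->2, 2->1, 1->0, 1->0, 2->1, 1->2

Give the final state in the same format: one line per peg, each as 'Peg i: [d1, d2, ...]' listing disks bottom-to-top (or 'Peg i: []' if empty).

After move 1 (2->1):
Peg 0: [5, 4]
Peg 1: [6, 3, 1]
Peg 2: [2]

After move 2 (1->2):
Peg 0: [5, 4]
Peg 1: [6, 3]
Peg 2: [2, 1]

After move 3 (2->1):
Peg 0: [5, 4]
Peg 1: [6, 3, 1]
Peg 2: [2]

After move 4 (1->0):
Peg 0: [5, 4, 1]
Peg 1: [6, 3]
Peg 2: [2]

After move 5 (1->0):
Peg 0: [5, 4, 1]
Peg 1: [6, 3]
Peg 2: [2]

After move 6 (2->1):
Peg 0: [5, 4, 1]
Peg 1: [6, 3, 2]
Peg 2: []

After move 7 (1->2):
Peg 0: [5, 4, 1]
Peg 1: [6, 3]
Peg 2: [2]

Answer: Peg 0: [5, 4, 1]
Peg 1: [6, 3]
Peg 2: [2]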